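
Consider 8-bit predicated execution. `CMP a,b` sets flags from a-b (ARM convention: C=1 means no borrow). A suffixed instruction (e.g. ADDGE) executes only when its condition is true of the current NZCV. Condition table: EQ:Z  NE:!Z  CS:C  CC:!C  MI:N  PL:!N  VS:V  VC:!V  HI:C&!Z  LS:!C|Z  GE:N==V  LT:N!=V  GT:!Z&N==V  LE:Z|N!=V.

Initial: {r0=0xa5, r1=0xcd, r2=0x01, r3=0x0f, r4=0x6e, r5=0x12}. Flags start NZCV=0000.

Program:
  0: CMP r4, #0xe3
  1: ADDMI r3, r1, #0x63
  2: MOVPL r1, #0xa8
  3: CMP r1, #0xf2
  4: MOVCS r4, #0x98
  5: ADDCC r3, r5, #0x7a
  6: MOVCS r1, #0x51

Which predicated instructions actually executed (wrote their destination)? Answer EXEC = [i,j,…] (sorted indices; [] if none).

EXEC = [1,5]

[0] flags=1001 → (cmp)
[1] flags=1001 MI?T → r3=0x30
[2] flags=1001 PL?F → skip
[3] flags=1000 → (cmp)
[4] flags=1000 CS?F → skip
[5] flags=1000 CC?T → r3=0x8c
[6] flags=1000 CS?F → skip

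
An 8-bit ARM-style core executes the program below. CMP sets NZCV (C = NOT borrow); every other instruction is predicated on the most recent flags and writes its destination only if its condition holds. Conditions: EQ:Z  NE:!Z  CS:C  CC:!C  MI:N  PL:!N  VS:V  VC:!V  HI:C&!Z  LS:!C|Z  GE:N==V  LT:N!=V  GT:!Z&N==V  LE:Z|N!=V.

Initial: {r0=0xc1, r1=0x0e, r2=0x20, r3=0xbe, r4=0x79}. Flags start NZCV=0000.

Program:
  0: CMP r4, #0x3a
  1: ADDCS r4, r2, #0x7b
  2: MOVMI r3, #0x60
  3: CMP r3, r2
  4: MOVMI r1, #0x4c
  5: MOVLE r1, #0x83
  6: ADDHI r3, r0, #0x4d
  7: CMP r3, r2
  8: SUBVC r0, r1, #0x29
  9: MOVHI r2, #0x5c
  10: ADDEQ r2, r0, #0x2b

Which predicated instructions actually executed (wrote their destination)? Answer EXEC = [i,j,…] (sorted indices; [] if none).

EXEC = [1,4,5,6,8]

0: ✓ CMP  NZCV=0010
1: ✓ ADDCS  r4←0x9b
2: · MOVMI
3: ✓ CMP  NZCV=1010
4: ✓ MOVMI  r1←0x4c
5: ✓ MOVLE  r1←0x83
6: ✓ ADDHI  r3←0x0e
7: ✓ CMP  NZCV=1000
8: ✓ SUBVC  r0←0x5a
9: · MOVHI
10: · ADDEQ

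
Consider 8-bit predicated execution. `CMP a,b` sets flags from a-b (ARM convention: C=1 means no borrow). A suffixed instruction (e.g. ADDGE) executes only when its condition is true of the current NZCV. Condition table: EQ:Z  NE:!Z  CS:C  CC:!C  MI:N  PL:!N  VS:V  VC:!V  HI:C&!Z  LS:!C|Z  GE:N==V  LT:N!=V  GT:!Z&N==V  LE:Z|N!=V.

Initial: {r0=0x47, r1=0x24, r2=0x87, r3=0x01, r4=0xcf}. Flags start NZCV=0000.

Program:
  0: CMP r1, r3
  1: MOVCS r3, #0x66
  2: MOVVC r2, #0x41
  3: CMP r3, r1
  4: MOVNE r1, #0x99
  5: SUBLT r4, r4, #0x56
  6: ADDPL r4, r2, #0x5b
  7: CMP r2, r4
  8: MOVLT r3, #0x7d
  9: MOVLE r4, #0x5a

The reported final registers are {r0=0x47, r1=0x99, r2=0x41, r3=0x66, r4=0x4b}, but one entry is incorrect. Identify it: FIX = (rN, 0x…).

FIX = (r4, 0x9c)

0: ✓ CMP  NZCV=0010
1: ✓ MOVCS  r3←0x66
2: ✓ MOVVC  r2←0x41
3: ✓ CMP  NZCV=0010
4: ✓ MOVNE  r1←0x99
5: · SUBLT
6: ✓ ADDPL  r4←0x9c
7: ✓ CMP  NZCV=1001
8: · MOVLT
9: · MOVLE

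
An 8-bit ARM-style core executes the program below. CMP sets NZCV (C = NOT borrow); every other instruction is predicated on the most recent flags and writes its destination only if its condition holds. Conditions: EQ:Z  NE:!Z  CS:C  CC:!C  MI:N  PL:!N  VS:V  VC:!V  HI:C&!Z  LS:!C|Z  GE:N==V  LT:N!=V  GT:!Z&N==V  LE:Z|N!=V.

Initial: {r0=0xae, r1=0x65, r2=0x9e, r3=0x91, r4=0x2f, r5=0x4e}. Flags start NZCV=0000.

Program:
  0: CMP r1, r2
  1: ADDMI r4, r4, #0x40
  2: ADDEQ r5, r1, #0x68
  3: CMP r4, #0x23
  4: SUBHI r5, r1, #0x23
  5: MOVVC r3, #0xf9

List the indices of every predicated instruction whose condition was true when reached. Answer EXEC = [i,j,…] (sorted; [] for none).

EXEC = [1,4,5]

[0] flags=1001 → (cmp)
[1] flags=1001 MI?T → r4=0x6f
[2] flags=1001 EQ?F → skip
[3] flags=0010 → (cmp)
[4] flags=0010 HI?T → r5=0x42
[5] flags=0010 VC?T → r3=0xf9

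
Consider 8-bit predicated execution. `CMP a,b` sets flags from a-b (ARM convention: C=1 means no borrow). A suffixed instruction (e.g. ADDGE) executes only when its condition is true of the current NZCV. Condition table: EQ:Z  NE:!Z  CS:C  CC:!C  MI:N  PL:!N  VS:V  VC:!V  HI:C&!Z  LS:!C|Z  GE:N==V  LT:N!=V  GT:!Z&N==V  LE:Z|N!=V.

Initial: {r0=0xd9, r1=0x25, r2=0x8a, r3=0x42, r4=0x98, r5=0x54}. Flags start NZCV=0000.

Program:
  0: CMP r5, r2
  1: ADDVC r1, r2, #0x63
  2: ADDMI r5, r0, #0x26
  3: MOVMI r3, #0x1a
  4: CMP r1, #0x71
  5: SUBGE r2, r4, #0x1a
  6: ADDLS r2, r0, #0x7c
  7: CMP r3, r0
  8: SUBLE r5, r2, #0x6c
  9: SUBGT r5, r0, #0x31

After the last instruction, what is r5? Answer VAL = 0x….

VAL = 0xa8

[0] flags=1001 → (cmp)
[1] flags=1001 VC?F → skip
[2] flags=1001 MI?T → r5=0xff
[3] flags=1001 MI?T → r3=0x1a
[4] flags=1000 → (cmp)
[5] flags=1000 GE?F → skip
[6] flags=1000 LS?T → r2=0x55
[7] flags=0000 → (cmp)
[8] flags=0000 LE?F → skip
[9] flags=0000 GT?T → r5=0xa8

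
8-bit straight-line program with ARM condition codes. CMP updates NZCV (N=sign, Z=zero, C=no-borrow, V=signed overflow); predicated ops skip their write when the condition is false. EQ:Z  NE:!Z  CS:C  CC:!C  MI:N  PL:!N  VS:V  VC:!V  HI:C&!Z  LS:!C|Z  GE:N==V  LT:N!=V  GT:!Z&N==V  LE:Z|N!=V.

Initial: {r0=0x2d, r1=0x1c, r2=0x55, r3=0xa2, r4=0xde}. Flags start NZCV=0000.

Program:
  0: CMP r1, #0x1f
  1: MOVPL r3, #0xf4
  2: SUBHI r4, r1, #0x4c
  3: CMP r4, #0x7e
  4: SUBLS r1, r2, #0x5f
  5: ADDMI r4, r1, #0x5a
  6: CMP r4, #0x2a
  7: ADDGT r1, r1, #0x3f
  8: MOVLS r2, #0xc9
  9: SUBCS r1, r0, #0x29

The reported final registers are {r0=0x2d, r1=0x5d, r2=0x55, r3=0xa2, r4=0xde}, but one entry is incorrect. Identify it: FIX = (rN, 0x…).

FIX = (r1, 0x04)

0: ✓ CMP  NZCV=1000
1: · MOVPL
2: · SUBHI
3: ✓ CMP  NZCV=0011
4: · SUBLS
5: · ADDMI
6: ✓ CMP  NZCV=1010
7: · ADDGT
8: · MOVLS
9: ✓ SUBCS  r1←0x04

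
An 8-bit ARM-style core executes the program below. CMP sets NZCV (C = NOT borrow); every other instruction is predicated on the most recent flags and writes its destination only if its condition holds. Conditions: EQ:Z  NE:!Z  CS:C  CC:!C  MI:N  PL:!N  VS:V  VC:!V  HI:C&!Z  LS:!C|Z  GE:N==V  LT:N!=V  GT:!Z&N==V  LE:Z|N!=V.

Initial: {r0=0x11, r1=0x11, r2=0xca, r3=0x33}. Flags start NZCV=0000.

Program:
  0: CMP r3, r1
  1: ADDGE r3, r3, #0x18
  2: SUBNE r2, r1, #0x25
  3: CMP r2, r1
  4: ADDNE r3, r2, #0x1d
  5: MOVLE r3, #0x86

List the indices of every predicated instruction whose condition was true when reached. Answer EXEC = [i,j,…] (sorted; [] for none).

0: ✓ CMP  NZCV=0010
1: ✓ ADDGE  r3←0x4b
2: ✓ SUBNE  r2←0xec
3: ✓ CMP  NZCV=1010
4: ✓ ADDNE  r3←0x09
5: ✓ MOVLE  r3←0x86

EXEC = [1,2,4,5]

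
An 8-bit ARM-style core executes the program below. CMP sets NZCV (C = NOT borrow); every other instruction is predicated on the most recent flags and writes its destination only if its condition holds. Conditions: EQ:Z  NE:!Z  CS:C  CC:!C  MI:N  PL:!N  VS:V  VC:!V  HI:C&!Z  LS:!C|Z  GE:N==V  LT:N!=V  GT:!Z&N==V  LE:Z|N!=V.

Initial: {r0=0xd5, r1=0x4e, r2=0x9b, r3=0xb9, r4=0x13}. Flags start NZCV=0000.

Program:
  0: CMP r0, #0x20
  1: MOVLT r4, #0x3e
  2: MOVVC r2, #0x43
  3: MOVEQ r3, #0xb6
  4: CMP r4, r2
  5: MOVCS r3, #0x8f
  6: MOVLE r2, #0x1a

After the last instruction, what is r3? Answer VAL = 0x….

[0] flags=1010 → (cmp)
[1] flags=1010 LT?T → r4=0x3e
[2] flags=1010 VC?T → r2=0x43
[3] flags=1010 EQ?F → skip
[4] flags=1000 → (cmp)
[5] flags=1000 CS?F → skip
[6] flags=1000 LE?T → r2=0x1a

VAL = 0xb9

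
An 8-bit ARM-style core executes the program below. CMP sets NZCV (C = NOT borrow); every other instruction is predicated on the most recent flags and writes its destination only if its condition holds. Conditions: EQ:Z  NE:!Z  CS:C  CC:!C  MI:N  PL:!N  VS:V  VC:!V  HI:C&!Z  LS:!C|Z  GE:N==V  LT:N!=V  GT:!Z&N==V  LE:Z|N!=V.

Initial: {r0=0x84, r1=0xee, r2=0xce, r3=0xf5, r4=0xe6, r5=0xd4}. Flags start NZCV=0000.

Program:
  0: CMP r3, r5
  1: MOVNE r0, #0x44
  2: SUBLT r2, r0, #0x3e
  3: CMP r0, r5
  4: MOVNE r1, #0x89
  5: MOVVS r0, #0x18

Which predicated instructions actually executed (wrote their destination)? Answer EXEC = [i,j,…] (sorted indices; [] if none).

EXEC = [1,4]

[0] flags=0010 → (cmp)
[1] flags=0010 NE?T → r0=0x44
[2] flags=0010 LT?F → skip
[3] flags=0000 → (cmp)
[4] flags=0000 NE?T → r1=0x89
[5] flags=0000 VS?F → skip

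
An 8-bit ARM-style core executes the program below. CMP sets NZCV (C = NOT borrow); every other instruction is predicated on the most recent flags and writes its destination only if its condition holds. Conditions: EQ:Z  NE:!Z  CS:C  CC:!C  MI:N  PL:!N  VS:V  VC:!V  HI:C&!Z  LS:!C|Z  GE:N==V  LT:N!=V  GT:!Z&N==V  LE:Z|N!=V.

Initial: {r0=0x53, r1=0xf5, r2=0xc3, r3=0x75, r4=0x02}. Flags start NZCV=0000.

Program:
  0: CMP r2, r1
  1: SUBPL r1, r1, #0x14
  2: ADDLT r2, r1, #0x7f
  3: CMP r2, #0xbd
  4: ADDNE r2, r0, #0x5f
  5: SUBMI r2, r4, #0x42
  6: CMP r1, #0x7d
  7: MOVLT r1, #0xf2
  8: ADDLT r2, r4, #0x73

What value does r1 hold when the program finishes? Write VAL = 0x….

VAL = 0xf2

0: ✓ CMP  NZCV=1000
1: · SUBPL
2: ✓ ADDLT  r2←0x74
3: ✓ CMP  NZCV=1001
4: ✓ ADDNE  r2←0xb2
5: ✓ SUBMI  r2←0xc0
6: ✓ CMP  NZCV=0011
7: ✓ MOVLT  r1←0xf2
8: ✓ ADDLT  r2←0x75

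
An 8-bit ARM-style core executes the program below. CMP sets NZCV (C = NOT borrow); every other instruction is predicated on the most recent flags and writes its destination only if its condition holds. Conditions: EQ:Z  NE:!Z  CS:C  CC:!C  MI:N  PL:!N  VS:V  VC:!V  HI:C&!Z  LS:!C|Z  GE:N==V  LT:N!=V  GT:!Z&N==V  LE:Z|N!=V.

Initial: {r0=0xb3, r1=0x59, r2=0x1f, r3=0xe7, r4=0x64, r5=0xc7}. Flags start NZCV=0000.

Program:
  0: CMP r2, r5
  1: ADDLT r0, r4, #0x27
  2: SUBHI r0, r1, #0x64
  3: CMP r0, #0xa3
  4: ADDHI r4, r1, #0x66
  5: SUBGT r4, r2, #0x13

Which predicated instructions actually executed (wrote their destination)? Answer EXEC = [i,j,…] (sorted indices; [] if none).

0: ✓ CMP  NZCV=0000
1: · ADDLT
2: · SUBHI
3: ✓ CMP  NZCV=0010
4: ✓ ADDHI  r4←0xbf
5: ✓ SUBGT  r4←0x0c

EXEC = [4,5]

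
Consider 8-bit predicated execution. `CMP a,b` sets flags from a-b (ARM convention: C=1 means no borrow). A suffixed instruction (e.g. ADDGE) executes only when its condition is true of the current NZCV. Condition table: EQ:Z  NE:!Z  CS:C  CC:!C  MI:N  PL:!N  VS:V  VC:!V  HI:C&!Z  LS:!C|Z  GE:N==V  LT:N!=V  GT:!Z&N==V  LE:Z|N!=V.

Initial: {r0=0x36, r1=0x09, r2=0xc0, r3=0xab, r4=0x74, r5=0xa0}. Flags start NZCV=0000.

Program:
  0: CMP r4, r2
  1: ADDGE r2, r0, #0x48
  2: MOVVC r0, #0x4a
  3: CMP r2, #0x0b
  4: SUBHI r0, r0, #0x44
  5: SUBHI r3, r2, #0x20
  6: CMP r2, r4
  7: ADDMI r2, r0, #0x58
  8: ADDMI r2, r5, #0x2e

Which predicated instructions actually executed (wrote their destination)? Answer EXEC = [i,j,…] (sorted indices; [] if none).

[0] flags=1001 → (cmp)
[1] flags=1001 GE?T → r2=0x7e
[2] flags=1001 VC?F → skip
[3] flags=0010 → (cmp)
[4] flags=0010 HI?T → r0=0xf2
[5] flags=0010 HI?T → r3=0x5e
[6] flags=0010 → (cmp)
[7] flags=0010 MI?F → skip
[8] flags=0010 MI?F → skip

EXEC = [1,4,5]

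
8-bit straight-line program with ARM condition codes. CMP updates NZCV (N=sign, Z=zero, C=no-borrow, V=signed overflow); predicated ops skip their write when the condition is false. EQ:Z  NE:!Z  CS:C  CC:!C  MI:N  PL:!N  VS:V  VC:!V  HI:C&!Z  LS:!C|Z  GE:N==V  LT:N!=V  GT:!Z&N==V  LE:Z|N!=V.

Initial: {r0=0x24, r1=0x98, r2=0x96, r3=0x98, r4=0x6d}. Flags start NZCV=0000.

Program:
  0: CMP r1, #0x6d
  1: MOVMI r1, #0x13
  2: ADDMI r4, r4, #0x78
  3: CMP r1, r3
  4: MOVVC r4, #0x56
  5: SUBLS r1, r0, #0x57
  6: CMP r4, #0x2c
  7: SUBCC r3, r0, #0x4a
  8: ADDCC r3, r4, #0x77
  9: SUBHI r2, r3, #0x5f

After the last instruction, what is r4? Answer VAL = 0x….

VAL = 0x56

[0] flags=0011 → (cmp)
[1] flags=0011 MI?F → skip
[2] flags=0011 MI?F → skip
[3] flags=0110 → (cmp)
[4] flags=0110 VC?T → r4=0x56
[5] flags=0110 LS?T → r1=0xcd
[6] flags=0010 → (cmp)
[7] flags=0010 CC?F → skip
[8] flags=0010 CC?F → skip
[9] flags=0010 HI?T → r2=0x39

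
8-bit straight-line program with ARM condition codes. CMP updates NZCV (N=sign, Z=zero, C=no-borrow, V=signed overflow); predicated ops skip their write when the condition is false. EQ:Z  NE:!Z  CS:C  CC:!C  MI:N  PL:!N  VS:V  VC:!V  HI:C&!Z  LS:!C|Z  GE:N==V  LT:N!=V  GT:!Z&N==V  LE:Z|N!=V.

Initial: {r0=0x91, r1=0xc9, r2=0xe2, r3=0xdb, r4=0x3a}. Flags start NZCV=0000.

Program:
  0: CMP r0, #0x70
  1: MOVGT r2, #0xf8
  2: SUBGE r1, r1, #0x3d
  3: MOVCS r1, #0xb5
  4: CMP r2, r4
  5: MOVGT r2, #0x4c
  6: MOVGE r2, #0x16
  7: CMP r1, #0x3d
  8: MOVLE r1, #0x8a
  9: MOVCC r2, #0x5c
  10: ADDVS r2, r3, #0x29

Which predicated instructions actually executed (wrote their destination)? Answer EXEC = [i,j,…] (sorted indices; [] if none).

0: ✓ CMP  NZCV=0011
1: · MOVGT
2: · SUBGE
3: ✓ MOVCS  r1←0xb5
4: ✓ CMP  NZCV=1010
5: · MOVGT
6: · MOVGE
7: ✓ CMP  NZCV=0011
8: ✓ MOVLE  r1←0x8a
9: · MOVCC
10: ✓ ADDVS  r2←0x04

EXEC = [3,8,10]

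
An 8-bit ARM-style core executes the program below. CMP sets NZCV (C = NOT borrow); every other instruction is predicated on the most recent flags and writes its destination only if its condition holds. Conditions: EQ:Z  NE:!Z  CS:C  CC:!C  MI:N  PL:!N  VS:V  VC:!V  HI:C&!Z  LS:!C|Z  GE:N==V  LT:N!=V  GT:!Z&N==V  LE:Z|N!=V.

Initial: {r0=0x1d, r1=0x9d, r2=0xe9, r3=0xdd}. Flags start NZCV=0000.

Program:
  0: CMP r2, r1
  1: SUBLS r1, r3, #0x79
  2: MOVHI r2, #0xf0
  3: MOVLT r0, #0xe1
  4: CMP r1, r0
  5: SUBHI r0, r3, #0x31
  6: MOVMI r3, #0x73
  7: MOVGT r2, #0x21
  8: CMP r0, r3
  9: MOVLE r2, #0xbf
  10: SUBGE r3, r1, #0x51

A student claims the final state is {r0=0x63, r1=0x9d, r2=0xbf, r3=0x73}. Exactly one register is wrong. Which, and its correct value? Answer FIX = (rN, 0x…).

FIX = (r0, 0xac)

[0] flags=0010 → (cmp)
[1] flags=0010 LS?F → skip
[2] flags=0010 HI?T → r2=0xf0
[3] flags=0010 LT?F → skip
[4] flags=1010 → (cmp)
[5] flags=1010 HI?T → r0=0xac
[6] flags=1010 MI?T → r3=0x73
[7] flags=1010 GT?F → skip
[8] flags=0011 → (cmp)
[9] flags=0011 LE?T → r2=0xbf
[10] flags=0011 GE?F → skip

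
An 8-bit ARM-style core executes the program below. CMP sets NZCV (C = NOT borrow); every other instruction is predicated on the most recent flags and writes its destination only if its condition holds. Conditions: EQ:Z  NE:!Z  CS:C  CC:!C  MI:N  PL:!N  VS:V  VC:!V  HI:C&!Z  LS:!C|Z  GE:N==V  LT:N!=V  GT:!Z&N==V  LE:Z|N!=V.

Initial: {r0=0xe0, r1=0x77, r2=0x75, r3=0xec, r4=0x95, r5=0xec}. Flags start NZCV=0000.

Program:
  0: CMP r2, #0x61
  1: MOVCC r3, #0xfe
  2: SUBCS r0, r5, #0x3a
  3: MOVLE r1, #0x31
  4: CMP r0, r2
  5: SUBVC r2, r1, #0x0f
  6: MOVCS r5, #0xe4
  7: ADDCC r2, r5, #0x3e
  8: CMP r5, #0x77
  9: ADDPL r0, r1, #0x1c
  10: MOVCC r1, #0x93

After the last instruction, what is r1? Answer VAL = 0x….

VAL = 0x77

[0] flags=0010 → (cmp)
[1] flags=0010 CC?F → skip
[2] flags=0010 CS?T → r0=0xb2
[3] flags=0010 LE?F → skip
[4] flags=0011 → (cmp)
[5] flags=0011 VC?F → skip
[6] flags=0011 CS?T → r5=0xe4
[7] flags=0011 CC?F → skip
[8] flags=0011 → (cmp)
[9] flags=0011 PL?T → r0=0x93
[10] flags=0011 CC?F → skip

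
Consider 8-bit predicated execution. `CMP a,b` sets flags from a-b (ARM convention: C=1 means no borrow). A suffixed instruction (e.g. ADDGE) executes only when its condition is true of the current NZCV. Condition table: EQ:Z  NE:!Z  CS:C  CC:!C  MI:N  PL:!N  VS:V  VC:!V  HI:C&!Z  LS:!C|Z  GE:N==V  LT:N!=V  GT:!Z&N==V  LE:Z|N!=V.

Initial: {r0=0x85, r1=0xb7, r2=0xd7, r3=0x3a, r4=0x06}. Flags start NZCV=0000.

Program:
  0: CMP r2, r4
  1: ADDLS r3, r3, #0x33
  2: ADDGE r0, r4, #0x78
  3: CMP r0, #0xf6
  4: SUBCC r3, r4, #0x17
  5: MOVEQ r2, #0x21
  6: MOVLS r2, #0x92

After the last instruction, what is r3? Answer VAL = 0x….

VAL = 0xef

0: ✓ CMP  NZCV=1010
1: · ADDLS
2: · ADDGE
3: ✓ CMP  NZCV=1000
4: ✓ SUBCC  r3←0xef
5: · MOVEQ
6: ✓ MOVLS  r2←0x92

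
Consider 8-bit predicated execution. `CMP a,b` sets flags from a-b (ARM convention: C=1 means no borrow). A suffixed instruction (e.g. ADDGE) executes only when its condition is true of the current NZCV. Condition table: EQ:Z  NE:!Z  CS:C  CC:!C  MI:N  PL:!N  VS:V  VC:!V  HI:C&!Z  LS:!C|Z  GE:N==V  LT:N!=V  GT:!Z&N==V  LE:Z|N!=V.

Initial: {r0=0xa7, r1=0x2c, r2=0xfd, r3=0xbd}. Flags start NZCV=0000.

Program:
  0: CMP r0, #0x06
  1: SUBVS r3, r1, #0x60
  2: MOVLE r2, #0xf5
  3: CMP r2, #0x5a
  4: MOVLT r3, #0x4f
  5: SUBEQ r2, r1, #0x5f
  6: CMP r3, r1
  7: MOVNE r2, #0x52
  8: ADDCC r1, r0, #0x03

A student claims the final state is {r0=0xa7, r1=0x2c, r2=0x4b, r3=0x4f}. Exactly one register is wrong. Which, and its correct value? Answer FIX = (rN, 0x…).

[0] flags=1010 → (cmp)
[1] flags=1010 VS?F → skip
[2] flags=1010 LE?T → r2=0xf5
[3] flags=1010 → (cmp)
[4] flags=1010 LT?T → r3=0x4f
[5] flags=1010 EQ?F → skip
[6] flags=0010 → (cmp)
[7] flags=0010 NE?T → r2=0x52
[8] flags=0010 CC?F → skip

FIX = (r2, 0x52)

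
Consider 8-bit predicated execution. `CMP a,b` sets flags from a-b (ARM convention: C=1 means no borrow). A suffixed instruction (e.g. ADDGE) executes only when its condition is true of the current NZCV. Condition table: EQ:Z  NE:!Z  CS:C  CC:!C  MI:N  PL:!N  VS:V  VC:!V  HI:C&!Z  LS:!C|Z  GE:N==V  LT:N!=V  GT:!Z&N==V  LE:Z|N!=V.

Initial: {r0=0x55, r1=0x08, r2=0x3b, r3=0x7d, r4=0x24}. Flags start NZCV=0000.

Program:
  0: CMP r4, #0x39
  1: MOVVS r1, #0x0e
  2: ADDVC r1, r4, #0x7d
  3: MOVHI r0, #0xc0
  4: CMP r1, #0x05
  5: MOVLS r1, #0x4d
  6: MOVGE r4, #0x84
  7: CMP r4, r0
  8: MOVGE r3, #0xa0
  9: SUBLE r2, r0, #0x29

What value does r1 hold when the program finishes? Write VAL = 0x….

VAL = 0xa1

[0] flags=1000 → (cmp)
[1] flags=1000 VS?F → skip
[2] flags=1000 VC?T → r1=0xa1
[3] flags=1000 HI?F → skip
[4] flags=1010 → (cmp)
[5] flags=1010 LS?F → skip
[6] flags=1010 GE?F → skip
[7] flags=1000 → (cmp)
[8] flags=1000 GE?F → skip
[9] flags=1000 LE?T → r2=0x2c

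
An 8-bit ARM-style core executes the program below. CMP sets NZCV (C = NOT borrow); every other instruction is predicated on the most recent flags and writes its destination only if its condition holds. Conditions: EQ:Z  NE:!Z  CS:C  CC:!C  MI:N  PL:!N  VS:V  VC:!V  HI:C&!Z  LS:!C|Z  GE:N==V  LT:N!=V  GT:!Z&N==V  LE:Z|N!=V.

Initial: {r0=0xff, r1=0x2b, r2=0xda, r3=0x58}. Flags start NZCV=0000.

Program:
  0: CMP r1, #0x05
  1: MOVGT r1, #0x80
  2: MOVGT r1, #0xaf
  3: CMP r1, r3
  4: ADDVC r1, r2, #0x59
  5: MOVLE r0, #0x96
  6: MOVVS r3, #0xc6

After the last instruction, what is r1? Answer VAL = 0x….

VAL = 0xaf

[0] flags=0010 → (cmp)
[1] flags=0010 GT?T → r1=0x80
[2] flags=0010 GT?T → r1=0xaf
[3] flags=0011 → (cmp)
[4] flags=0011 VC?F → skip
[5] flags=0011 LE?T → r0=0x96
[6] flags=0011 VS?T → r3=0xc6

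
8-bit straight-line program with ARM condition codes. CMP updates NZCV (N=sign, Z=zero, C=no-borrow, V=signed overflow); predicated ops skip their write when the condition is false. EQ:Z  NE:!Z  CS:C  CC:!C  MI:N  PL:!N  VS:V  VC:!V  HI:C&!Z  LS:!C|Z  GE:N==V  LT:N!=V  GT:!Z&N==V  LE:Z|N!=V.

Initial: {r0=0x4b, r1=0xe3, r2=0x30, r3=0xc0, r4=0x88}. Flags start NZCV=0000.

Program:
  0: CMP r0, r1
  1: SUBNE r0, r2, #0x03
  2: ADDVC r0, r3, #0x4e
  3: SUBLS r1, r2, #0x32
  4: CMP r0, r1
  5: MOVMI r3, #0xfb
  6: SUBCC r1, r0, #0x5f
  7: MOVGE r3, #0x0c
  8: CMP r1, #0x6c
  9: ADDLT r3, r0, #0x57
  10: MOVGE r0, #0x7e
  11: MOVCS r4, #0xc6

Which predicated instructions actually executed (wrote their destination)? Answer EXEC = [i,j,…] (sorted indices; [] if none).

EXEC = [1,2,3,6,7,9,11]

[0] flags=0000 → (cmp)
[1] flags=0000 NE?T → r0=0x2d
[2] flags=0000 VC?T → r0=0x0e
[3] flags=0000 LS?T → r1=0xfe
[4] flags=0000 → (cmp)
[5] flags=0000 MI?F → skip
[6] flags=0000 CC?T → r1=0xaf
[7] flags=0000 GE?T → r3=0x0c
[8] flags=0011 → (cmp)
[9] flags=0011 LT?T → r3=0x65
[10] flags=0011 GE?F → skip
[11] flags=0011 CS?T → r4=0xc6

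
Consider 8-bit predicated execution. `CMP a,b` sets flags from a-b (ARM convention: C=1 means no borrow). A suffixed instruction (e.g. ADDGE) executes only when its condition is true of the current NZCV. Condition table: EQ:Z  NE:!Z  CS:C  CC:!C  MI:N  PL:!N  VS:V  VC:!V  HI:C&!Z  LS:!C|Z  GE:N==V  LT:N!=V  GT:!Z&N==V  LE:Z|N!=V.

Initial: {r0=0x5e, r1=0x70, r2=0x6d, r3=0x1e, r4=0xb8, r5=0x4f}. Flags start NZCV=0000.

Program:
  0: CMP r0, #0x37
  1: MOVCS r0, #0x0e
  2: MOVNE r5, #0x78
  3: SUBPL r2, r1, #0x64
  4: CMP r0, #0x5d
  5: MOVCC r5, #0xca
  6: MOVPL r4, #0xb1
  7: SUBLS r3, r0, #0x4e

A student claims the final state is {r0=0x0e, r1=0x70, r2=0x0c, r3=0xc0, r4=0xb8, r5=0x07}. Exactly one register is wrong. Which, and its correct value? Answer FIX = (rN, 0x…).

0: ✓ CMP  NZCV=0010
1: ✓ MOVCS  r0←0x0e
2: ✓ MOVNE  r5←0x78
3: ✓ SUBPL  r2←0x0c
4: ✓ CMP  NZCV=1000
5: ✓ MOVCC  r5←0xca
6: · MOVPL
7: ✓ SUBLS  r3←0xc0

FIX = (r5, 0xca)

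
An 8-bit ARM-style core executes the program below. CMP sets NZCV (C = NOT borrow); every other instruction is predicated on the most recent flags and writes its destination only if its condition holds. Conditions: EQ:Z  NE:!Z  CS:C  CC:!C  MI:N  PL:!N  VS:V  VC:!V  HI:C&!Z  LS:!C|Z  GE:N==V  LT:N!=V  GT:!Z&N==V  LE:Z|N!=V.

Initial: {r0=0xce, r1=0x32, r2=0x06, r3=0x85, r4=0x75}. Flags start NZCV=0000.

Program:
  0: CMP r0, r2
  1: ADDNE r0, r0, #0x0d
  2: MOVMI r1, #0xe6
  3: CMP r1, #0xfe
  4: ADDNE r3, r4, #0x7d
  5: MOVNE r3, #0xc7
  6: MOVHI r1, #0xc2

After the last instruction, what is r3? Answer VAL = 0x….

VAL = 0xc7

0: ✓ CMP  NZCV=1010
1: ✓ ADDNE  r0←0xdb
2: ✓ MOVMI  r1←0xe6
3: ✓ CMP  NZCV=1000
4: ✓ ADDNE  r3←0xf2
5: ✓ MOVNE  r3←0xc7
6: · MOVHI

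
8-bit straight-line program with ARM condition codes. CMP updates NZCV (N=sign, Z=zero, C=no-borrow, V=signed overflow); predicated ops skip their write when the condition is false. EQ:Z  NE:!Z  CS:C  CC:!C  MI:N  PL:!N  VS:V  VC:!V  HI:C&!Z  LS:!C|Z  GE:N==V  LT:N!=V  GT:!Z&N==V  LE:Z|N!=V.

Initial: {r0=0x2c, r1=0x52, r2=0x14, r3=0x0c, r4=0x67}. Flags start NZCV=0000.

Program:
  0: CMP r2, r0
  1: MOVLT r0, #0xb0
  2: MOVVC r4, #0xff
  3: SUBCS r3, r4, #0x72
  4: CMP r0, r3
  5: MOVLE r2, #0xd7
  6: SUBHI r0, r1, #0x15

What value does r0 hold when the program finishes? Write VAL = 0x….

VAL = 0x3d

[0] flags=1000 → (cmp)
[1] flags=1000 LT?T → r0=0xb0
[2] flags=1000 VC?T → r4=0xff
[3] flags=1000 CS?F → skip
[4] flags=1010 → (cmp)
[5] flags=1010 LE?T → r2=0xd7
[6] flags=1010 HI?T → r0=0x3d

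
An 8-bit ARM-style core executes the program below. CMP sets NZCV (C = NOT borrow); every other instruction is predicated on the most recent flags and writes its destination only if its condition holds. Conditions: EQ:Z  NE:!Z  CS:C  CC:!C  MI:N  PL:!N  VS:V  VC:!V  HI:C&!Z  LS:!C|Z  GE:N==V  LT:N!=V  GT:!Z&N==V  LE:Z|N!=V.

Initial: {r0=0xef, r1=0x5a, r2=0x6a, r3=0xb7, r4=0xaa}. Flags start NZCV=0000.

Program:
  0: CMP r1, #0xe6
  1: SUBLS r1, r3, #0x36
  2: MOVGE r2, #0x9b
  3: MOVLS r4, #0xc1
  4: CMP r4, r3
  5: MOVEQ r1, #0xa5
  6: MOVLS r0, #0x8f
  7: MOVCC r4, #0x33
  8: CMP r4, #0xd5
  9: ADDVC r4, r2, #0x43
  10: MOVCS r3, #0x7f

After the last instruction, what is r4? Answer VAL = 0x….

VAL = 0xde

[0] flags=0000 → (cmp)
[1] flags=0000 LS?T → r1=0x81
[2] flags=0000 GE?T → r2=0x9b
[3] flags=0000 LS?T → r4=0xc1
[4] flags=0010 → (cmp)
[5] flags=0010 EQ?F → skip
[6] flags=0010 LS?F → skip
[7] flags=0010 CC?F → skip
[8] flags=1000 → (cmp)
[9] flags=1000 VC?T → r4=0xde
[10] flags=1000 CS?F → skip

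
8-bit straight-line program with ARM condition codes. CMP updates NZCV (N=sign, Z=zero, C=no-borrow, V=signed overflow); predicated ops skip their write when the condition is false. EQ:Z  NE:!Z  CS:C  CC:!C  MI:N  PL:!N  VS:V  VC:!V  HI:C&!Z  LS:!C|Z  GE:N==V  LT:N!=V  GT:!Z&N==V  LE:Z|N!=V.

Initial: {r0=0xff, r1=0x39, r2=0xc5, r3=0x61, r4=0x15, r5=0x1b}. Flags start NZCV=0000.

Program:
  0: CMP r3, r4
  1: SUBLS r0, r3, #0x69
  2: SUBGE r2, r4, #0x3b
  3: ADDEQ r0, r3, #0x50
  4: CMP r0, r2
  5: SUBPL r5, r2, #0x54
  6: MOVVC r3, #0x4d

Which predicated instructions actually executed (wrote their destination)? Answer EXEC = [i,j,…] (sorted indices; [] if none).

EXEC = [2,5,6]

[0] flags=0010 → (cmp)
[1] flags=0010 LS?F → skip
[2] flags=0010 GE?T → r2=0xda
[3] flags=0010 EQ?F → skip
[4] flags=0010 → (cmp)
[5] flags=0010 PL?T → r5=0x86
[6] flags=0010 VC?T → r3=0x4d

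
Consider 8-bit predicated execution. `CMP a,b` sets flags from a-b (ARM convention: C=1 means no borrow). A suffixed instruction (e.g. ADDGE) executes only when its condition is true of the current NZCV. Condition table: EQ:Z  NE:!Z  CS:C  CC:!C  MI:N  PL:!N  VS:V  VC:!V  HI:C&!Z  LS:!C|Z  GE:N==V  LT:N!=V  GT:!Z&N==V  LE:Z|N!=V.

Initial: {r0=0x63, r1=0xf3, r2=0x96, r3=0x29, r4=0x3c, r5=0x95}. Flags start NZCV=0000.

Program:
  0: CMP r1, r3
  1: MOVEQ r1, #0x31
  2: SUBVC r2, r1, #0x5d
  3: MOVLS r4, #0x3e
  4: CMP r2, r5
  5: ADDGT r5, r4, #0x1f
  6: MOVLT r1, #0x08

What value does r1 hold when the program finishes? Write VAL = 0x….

0: ✓ CMP  NZCV=1010
1: · MOVEQ
2: ✓ SUBVC  r2←0x96
3: · MOVLS
4: ✓ CMP  NZCV=0010
5: ✓ ADDGT  r5←0x5b
6: · MOVLT

VAL = 0xf3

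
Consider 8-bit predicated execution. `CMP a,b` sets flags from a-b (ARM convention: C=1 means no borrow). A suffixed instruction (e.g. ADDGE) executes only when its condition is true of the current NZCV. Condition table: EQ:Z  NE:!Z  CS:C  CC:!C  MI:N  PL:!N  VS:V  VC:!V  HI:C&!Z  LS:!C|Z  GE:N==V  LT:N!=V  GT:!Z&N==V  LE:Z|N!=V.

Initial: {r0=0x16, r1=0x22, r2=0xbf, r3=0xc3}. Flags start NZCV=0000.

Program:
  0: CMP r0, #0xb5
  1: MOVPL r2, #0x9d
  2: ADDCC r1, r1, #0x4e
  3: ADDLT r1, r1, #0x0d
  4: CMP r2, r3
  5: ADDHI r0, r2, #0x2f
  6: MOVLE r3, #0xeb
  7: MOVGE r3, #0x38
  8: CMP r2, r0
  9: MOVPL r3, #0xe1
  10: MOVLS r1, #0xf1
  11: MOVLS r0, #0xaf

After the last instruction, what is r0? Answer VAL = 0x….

0: ✓ CMP  NZCV=0000
1: ✓ MOVPL  r2←0x9d
2: ✓ ADDCC  r1←0x70
3: · ADDLT
4: ✓ CMP  NZCV=1000
5: · ADDHI
6: ✓ MOVLE  r3←0xeb
7: · MOVGE
8: ✓ CMP  NZCV=1010
9: · MOVPL
10: · MOVLS
11: · MOVLS

VAL = 0x16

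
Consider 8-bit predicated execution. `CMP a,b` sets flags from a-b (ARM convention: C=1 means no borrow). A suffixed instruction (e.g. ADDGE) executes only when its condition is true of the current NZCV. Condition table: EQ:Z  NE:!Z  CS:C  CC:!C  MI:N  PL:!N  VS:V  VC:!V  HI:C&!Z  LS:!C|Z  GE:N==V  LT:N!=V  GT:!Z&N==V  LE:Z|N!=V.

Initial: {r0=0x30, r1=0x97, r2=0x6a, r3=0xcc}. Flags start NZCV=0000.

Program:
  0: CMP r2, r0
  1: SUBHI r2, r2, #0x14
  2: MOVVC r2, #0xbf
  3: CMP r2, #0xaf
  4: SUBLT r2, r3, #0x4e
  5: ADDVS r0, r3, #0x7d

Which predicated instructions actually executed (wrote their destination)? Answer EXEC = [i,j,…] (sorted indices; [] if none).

EXEC = [1,2]

[0] flags=0010 → (cmp)
[1] flags=0010 HI?T → r2=0x56
[2] flags=0010 VC?T → r2=0xbf
[3] flags=0010 → (cmp)
[4] flags=0010 LT?F → skip
[5] flags=0010 VS?F → skip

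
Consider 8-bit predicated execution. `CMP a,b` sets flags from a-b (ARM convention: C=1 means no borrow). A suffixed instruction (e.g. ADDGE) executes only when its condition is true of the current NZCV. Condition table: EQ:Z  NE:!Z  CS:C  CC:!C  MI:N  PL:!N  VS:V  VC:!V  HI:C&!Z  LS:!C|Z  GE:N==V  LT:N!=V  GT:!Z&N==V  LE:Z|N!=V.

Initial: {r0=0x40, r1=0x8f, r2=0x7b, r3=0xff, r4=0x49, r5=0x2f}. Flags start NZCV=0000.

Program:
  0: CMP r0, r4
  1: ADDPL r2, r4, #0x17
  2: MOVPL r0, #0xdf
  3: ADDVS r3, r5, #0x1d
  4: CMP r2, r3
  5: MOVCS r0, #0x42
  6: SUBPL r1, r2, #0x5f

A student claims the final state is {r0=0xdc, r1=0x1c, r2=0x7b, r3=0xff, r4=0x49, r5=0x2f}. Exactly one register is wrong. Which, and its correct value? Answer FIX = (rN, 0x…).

FIX = (r0, 0x40)

[0] flags=1000 → (cmp)
[1] flags=1000 PL?F → skip
[2] flags=1000 PL?F → skip
[3] flags=1000 VS?F → skip
[4] flags=0000 → (cmp)
[5] flags=0000 CS?F → skip
[6] flags=0000 PL?T → r1=0x1c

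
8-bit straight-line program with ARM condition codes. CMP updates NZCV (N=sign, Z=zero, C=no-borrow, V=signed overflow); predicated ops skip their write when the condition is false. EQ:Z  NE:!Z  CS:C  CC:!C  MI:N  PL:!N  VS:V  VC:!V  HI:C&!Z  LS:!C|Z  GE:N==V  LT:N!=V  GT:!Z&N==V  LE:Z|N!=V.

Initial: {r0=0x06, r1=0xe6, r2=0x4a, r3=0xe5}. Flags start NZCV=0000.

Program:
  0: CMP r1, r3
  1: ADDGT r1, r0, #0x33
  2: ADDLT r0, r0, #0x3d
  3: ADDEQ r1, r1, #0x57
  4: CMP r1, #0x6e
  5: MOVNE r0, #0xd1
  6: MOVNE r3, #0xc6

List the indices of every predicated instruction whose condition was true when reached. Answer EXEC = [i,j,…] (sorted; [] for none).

EXEC = [1,5,6]

0: ✓ CMP  NZCV=0010
1: ✓ ADDGT  r1←0x39
2: · ADDLT
3: · ADDEQ
4: ✓ CMP  NZCV=1000
5: ✓ MOVNE  r0←0xd1
6: ✓ MOVNE  r3←0xc6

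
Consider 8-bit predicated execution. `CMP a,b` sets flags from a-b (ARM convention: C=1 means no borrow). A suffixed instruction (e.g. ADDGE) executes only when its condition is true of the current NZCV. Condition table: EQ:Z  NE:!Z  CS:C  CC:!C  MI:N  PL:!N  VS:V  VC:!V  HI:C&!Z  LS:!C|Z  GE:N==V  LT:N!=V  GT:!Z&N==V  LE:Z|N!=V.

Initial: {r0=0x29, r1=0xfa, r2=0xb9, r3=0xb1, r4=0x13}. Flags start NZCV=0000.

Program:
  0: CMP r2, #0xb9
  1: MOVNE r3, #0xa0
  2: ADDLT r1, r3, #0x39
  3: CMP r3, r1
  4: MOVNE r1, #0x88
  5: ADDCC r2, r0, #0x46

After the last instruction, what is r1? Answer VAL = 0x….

VAL = 0x88

0: ✓ CMP  NZCV=0110
1: · MOVNE
2: · ADDLT
3: ✓ CMP  NZCV=1000
4: ✓ MOVNE  r1←0x88
5: ✓ ADDCC  r2←0x6f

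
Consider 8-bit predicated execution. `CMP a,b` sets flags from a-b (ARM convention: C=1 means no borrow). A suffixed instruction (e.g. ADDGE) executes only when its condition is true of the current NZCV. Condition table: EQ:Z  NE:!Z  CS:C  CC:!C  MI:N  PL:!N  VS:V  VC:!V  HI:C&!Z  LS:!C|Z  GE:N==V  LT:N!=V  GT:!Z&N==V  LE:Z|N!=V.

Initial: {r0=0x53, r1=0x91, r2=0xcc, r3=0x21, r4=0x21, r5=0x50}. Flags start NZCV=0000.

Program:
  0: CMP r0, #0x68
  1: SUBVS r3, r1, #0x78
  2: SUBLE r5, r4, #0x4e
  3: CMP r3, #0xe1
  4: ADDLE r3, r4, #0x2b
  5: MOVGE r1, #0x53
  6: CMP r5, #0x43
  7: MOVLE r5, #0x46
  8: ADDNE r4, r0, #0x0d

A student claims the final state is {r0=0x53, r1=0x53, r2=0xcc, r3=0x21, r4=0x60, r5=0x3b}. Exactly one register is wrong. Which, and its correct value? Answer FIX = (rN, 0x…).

FIX = (r5, 0x46)

0: ✓ CMP  NZCV=1000
1: · SUBVS
2: ✓ SUBLE  r5←0xd3
3: ✓ CMP  NZCV=0000
4: · ADDLE
5: ✓ MOVGE  r1←0x53
6: ✓ CMP  NZCV=1010
7: ✓ MOVLE  r5←0x46
8: ✓ ADDNE  r4←0x60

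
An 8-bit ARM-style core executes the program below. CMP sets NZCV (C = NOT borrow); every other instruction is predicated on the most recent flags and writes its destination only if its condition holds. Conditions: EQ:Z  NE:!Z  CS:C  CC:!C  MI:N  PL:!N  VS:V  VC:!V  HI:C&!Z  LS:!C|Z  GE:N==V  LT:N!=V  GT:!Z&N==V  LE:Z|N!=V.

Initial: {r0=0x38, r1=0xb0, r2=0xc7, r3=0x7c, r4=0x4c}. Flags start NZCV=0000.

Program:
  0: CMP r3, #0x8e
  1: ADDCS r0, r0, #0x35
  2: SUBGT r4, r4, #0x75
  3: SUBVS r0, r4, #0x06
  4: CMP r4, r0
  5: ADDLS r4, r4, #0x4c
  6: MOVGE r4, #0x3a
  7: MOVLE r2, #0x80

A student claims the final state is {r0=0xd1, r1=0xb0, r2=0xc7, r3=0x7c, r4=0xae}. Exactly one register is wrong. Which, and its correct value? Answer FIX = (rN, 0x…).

FIX = (r4, 0x3a)

[0] flags=1001 → (cmp)
[1] flags=1001 CS?F → skip
[2] flags=1001 GT?T → r4=0xd7
[3] flags=1001 VS?T → r0=0xd1
[4] flags=0010 → (cmp)
[5] flags=0010 LS?F → skip
[6] flags=0010 GE?T → r4=0x3a
[7] flags=0010 LE?F → skip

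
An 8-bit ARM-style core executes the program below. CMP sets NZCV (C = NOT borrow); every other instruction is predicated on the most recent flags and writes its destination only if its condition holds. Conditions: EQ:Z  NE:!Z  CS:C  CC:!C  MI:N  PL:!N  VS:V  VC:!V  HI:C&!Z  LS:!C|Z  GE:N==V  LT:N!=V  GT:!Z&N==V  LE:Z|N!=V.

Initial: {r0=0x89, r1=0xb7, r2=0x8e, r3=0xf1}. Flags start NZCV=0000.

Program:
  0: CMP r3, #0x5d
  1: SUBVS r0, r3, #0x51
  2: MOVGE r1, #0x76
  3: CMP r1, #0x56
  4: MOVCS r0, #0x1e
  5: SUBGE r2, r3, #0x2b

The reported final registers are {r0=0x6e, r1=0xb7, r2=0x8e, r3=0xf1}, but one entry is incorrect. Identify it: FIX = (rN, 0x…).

[0] flags=1010 → (cmp)
[1] flags=1010 VS?F → skip
[2] flags=1010 GE?F → skip
[3] flags=0011 → (cmp)
[4] flags=0011 CS?T → r0=0x1e
[5] flags=0011 GE?F → skip

FIX = (r0, 0x1e)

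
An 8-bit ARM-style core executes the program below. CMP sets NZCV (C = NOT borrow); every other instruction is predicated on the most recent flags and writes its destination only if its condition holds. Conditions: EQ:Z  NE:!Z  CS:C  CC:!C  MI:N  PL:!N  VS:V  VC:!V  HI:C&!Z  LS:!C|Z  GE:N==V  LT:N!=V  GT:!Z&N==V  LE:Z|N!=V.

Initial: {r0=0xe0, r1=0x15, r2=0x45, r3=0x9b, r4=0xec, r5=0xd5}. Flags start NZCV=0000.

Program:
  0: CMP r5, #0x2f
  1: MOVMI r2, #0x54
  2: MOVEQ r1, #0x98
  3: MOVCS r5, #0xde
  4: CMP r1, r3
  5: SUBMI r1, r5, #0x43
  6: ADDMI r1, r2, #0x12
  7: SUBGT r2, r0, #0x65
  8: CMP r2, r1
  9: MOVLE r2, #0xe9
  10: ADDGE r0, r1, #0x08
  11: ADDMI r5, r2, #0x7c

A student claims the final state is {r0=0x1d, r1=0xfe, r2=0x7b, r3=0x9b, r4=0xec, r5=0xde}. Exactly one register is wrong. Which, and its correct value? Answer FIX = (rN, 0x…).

FIX = (r1, 0x15)

0: ✓ CMP  NZCV=1010
1: ✓ MOVMI  r2←0x54
2: · MOVEQ
3: ✓ MOVCS  r5←0xde
4: ✓ CMP  NZCV=0000
5: · SUBMI
6: · ADDMI
7: ✓ SUBGT  r2←0x7b
8: ✓ CMP  NZCV=0010
9: · MOVLE
10: ✓ ADDGE  r0←0x1d
11: · ADDMI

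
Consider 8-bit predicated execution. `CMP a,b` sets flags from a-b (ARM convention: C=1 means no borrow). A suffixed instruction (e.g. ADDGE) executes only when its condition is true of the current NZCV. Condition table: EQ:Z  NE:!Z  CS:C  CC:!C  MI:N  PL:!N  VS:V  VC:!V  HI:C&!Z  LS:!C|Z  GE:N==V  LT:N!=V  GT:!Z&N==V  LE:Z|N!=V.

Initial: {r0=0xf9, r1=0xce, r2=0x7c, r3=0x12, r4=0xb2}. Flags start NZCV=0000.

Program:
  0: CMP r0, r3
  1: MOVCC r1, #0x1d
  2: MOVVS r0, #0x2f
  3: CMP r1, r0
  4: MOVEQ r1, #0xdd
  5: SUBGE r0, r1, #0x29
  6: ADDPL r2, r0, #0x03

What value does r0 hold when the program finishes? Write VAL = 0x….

VAL = 0xf9

[0] flags=1010 → (cmp)
[1] flags=1010 CC?F → skip
[2] flags=1010 VS?F → skip
[3] flags=1000 → (cmp)
[4] flags=1000 EQ?F → skip
[5] flags=1000 GE?F → skip
[6] flags=1000 PL?F → skip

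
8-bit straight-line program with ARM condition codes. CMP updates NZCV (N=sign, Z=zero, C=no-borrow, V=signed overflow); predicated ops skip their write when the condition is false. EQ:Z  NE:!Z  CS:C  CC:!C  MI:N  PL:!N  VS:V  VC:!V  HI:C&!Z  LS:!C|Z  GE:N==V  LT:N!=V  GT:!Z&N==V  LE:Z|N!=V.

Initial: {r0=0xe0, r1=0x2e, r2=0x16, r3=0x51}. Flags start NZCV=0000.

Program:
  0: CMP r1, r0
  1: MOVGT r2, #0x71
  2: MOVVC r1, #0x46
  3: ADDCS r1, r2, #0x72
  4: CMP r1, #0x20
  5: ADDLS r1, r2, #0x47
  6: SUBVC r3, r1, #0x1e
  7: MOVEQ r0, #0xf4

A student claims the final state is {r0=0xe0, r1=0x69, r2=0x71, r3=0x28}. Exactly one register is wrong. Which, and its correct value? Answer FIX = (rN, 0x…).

FIX = (r1, 0x46)

0: ✓ CMP  NZCV=0000
1: ✓ MOVGT  r2←0x71
2: ✓ MOVVC  r1←0x46
3: · ADDCS
4: ✓ CMP  NZCV=0010
5: · ADDLS
6: ✓ SUBVC  r3←0x28
7: · MOVEQ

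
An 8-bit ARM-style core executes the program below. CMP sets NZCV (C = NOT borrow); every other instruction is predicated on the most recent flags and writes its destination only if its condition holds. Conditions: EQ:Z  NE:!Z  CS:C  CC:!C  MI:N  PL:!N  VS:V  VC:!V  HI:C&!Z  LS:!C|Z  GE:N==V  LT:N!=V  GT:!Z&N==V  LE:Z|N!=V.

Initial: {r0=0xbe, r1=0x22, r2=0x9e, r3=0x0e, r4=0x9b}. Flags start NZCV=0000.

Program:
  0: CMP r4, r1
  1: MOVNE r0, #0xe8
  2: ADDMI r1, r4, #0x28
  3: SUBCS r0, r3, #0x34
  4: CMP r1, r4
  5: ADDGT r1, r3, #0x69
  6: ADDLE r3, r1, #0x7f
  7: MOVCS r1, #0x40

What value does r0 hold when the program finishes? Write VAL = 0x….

VAL = 0xda

[0] flags=0011 → (cmp)
[1] flags=0011 NE?T → r0=0xe8
[2] flags=0011 MI?F → skip
[3] flags=0011 CS?T → r0=0xda
[4] flags=1001 → (cmp)
[5] flags=1001 GT?T → r1=0x77
[6] flags=1001 LE?F → skip
[7] flags=1001 CS?F → skip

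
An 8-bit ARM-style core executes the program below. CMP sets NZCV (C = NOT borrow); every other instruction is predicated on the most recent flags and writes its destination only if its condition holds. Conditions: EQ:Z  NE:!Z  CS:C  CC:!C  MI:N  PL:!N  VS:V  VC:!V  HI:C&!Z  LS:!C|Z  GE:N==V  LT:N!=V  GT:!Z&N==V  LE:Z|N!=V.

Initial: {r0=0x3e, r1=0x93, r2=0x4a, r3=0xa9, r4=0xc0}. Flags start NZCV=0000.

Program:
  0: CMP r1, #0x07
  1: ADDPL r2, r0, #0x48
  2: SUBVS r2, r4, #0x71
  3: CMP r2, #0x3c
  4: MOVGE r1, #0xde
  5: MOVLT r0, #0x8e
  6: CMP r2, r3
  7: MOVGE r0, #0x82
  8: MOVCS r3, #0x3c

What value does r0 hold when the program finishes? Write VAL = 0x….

[0] flags=1010 → (cmp)
[1] flags=1010 PL?F → skip
[2] flags=1010 VS?F → skip
[3] flags=0010 → (cmp)
[4] flags=0010 GE?T → r1=0xde
[5] flags=0010 LT?F → skip
[6] flags=1001 → (cmp)
[7] flags=1001 GE?T → r0=0x82
[8] flags=1001 CS?F → skip

VAL = 0x82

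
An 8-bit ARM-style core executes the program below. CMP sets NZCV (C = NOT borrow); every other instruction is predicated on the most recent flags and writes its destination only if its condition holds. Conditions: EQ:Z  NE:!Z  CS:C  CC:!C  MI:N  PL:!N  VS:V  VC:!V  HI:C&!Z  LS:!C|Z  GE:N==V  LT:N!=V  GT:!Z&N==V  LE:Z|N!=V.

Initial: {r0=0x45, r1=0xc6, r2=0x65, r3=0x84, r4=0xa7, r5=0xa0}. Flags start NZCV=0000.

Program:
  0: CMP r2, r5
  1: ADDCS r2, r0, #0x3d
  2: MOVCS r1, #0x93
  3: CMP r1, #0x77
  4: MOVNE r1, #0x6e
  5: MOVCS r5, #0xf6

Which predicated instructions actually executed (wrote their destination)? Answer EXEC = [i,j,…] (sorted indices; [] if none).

[0] flags=1001 → (cmp)
[1] flags=1001 CS?F → skip
[2] flags=1001 CS?F → skip
[3] flags=0011 → (cmp)
[4] flags=0011 NE?T → r1=0x6e
[5] flags=0011 CS?T → r5=0xf6

EXEC = [4,5]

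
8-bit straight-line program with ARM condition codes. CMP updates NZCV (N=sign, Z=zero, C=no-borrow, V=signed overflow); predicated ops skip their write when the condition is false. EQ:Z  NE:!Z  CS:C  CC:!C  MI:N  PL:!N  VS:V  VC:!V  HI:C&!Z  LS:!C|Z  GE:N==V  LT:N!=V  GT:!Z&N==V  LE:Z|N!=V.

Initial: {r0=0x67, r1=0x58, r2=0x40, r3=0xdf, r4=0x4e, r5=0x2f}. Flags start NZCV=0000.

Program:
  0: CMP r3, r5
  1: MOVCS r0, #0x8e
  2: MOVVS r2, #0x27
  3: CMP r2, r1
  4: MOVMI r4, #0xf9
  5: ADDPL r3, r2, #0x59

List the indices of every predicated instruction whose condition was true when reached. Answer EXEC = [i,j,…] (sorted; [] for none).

EXEC = [1,4]

[0] flags=1010 → (cmp)
[1] flags=1010 CS?T → r0=0x8e
[2] flags=1010 VS?F → skip
[3] flags=1000 → (cmp)
[4] flags=1000 MI?T → r4=0xf9
[5] flags=1000 PL?F → skip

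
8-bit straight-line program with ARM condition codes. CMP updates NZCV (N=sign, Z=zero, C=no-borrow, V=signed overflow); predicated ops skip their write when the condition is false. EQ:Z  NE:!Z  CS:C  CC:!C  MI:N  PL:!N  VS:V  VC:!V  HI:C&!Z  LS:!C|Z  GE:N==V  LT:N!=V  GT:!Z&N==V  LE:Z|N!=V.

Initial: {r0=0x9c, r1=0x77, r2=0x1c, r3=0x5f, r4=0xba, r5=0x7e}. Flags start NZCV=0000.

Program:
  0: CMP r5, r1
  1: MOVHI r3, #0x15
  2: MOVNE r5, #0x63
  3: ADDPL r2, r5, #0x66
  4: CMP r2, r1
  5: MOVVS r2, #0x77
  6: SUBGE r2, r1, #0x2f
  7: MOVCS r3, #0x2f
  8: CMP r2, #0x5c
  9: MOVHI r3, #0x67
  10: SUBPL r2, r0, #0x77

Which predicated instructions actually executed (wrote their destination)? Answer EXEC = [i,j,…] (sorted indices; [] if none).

0: ✓ CMP  NZCV=0010
1: ✓ MOVHI  r3←0x15
2: ✓ MOVNE  r5←0x63
3: ✓ ADDPL  r2←0xc9
4: ✓ CMP  NZCV=0011
5: ✓ MOVVS  r2←0x77
6: · SUBGE
7: ✓ MOVCS  r3←0x2f
8: ✓ CMP  NZCV=0010
9: ✓ MOVHI  r3←0x67
10: ✓ SUBPL  r2←0x25

EXEC = [1,2,3,5,7,9,10]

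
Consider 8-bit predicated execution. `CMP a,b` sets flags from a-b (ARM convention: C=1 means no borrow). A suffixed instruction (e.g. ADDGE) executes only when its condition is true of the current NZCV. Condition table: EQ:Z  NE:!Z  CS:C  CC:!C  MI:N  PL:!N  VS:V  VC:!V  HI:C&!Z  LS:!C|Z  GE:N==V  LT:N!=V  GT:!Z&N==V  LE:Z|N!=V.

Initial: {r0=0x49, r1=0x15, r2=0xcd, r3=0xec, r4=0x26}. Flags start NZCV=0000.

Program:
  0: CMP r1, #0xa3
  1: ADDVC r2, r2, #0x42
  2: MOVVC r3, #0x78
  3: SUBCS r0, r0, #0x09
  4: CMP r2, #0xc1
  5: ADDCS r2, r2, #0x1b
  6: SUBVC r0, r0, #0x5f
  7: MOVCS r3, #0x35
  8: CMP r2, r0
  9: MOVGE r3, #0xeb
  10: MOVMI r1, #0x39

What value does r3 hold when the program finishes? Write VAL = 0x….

0: ✓ CMP  NZCV=0000
1: ✓ ADDVC  r2←0x0f
2: ✓ MOVVC  r3←0x78
3: · SUBCS
4: ✓ CMP  NZCV=0000
5: · ADDCS
6: ✓ SUBVC  r0←0xea
7: · MOVCS
8: ✓ CMP  NZCV=0000
9: ✓ MOVGE  r3←0xeb
10: · MOVMI

VAL = 0xeb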